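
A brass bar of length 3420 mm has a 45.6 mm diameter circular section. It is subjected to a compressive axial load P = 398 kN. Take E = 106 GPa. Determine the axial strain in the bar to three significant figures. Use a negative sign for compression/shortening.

A = 1633 mm².
σ = N/A = -243.7 MPa; ε = σ/E = -243.7/106000 = -2.299e-03.

-0.00230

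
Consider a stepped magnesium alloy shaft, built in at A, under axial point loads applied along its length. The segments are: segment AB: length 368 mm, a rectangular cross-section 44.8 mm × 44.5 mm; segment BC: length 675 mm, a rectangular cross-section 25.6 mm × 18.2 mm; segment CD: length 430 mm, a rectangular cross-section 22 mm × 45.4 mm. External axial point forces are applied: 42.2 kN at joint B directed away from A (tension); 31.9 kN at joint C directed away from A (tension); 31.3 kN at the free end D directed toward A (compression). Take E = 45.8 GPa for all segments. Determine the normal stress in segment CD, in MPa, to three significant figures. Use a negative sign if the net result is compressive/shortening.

-31.3 MPa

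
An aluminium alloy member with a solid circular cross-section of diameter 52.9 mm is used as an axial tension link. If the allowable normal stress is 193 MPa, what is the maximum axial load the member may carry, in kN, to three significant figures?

A = 2198 mm².
P_max = σ_allow · A = 193 · 2198 = 424200 N = 424.2 kN.

424 kN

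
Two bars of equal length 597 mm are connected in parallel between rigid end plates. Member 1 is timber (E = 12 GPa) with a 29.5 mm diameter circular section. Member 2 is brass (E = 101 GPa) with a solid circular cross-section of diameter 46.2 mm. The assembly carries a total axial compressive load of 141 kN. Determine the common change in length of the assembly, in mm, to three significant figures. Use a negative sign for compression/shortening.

-0.474 mm

A_1 = 683.5 mm².
A_2 = 1676 mm².
Equal strain + equilibrium ⇒ each member carries load in proportion to AE: A₁E₁ = 8202000 N, A₂E₂ = 169300000 N, ΣAE = 177500000 N.
δ = PL/ΣAE = -141000·597/177500000 = -0.4742 mm.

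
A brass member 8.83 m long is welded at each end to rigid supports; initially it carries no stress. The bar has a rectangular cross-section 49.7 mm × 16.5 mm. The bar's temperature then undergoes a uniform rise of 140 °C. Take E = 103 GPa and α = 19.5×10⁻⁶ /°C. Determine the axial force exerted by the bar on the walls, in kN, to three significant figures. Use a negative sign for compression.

Free thermal expansion αLΔT = 19.5e-6 · 8830 · 140 = 24.11 mm.
The walls impose strain ε = −(24.11)/8830 = -2.7300e-03; σ = Eε = 103000 · -2.7300e-03 = -281.2 MPa.
Wall reaction R = σ·A = -281.2·820.1 = -230600 N = -230.6 kN.

-231 kN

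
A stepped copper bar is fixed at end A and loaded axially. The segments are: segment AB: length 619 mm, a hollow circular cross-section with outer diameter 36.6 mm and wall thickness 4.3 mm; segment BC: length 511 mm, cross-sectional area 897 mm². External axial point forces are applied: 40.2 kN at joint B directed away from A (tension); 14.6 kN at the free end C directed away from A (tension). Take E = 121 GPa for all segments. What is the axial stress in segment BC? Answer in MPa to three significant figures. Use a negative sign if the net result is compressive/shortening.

Internal axial forces (sectioning from the free end, tension +): N_BC = 14.6 kN, N_AB = 54.8 kN.
σ_BC = N_BC/A_BC = 14600/897 = 16.28 MPa.

16.3 MPa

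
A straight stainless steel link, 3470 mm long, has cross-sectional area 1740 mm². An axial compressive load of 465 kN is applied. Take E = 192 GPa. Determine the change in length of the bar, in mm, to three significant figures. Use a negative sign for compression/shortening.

δ_mech = NL/(AE) = -465000·3470/(1740·192000) = -4.83 mm.

-4.83 mm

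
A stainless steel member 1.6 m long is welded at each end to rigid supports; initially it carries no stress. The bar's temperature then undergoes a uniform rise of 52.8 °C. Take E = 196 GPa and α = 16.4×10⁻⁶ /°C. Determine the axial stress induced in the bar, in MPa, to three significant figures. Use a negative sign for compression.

-170 MPa

Free thermal expansion αLΔT = 16.4e-6 · 1600 · 52.8 = 1.385 mm.
The walls impose strain ε = −(1.385)/1600 = -8.6592e-04; σ = Eε = 196000 · -8.6592e-04 = -169.7 MPa.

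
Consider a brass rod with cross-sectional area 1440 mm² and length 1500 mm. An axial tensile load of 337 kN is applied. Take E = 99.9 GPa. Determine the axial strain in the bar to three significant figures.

σ = N/A = 234 MPa; ε = σ/E = 234/99900 = 2.343e-03.

0.00234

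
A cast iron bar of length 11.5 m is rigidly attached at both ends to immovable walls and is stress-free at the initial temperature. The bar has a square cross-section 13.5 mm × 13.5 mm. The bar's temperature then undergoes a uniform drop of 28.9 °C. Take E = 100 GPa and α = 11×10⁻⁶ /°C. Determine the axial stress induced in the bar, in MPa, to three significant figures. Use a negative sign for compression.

31.8 MPa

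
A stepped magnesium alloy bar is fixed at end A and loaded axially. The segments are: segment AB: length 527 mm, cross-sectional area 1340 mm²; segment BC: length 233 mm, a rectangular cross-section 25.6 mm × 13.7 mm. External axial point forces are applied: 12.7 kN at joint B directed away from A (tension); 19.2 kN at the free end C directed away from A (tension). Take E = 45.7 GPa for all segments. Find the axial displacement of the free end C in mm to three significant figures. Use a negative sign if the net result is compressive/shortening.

Internal axial forces (sectioning from the free end, tension +): N_BC = 19.2 kN, N_AB = 31.9 kN.
A_BC = 350.7 mm².
δ_AB = 31900·527/(1340·45700) = 0.2745 mm
δ_BC = 19200·233/(350.7·45700) = 0.2791 mm
δ = Σδ_i = 0.5536 mm.

0.554 mm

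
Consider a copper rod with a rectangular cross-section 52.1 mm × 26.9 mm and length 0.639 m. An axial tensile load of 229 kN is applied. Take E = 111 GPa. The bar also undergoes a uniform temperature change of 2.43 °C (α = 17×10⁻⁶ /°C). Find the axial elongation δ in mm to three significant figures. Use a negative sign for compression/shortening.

0.967 mm

A = 1401 mm².
δ_mech = NL/(AE) = 229000·639/(1401·111000) = 0.9406 mm.
δ_thermal = αLΔT = 17e-6·639·2.43 = 0.0264 mm.
δ = δ_mech + δ_thermal = 0.967 mm.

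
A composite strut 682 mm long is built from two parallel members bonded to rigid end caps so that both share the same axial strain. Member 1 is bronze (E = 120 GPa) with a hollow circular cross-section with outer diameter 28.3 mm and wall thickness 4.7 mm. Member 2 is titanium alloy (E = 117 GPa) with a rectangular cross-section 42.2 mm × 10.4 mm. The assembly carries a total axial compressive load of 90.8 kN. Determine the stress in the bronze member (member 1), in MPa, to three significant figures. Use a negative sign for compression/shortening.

-117 MPa

A_1 = 348.5 mm².
A_2 = 438.9 mm².
Equal strain + equilibrium ⇒ each member carries load in proportion to AE: A₁E₁ = 41820000 N, A₂E₂ = 51350000 N, ΣAE = 93160000 N.
σ₁ = P·E₁/ΣAE = -90800·120000/93160000 = -117 MPa.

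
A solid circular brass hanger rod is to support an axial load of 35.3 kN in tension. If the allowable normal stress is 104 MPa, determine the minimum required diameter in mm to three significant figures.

20.8 mm

Required area A ≥ P/σ_allow = 35300/104 = 339.4 mm².
For a solid circular section, d ≥ √(4A/π) = 20.79 mm.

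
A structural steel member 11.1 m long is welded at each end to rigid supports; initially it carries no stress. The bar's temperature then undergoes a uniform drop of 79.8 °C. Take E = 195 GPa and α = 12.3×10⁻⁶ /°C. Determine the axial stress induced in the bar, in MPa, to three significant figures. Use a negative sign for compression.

Free thermal expansion αLΔT = 12.3e-6 · 11100 · -79.8 = -10.9 mm.
The walls impose strain ε = −(-10.9)/11100 = 9.8154e-04; σ = Eε = 195000 · 9.8154e-04 = 191.4 MPa.

191 MPa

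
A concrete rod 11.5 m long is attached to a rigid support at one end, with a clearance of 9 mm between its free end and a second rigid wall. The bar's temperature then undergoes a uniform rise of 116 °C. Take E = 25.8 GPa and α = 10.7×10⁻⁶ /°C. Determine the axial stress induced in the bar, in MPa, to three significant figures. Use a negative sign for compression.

-11.8 MPa

Free thermal expansion αLΔT = 10.7e-6 · 11500 · 116 = 14.27 mm.
The walls engage after the gap closes; constrained expansion = 14.27 − 9 = 5.274 mm.
The walls impose strain ε = −(5.274)/11500 = -4.5859e-04; σ = Eε = 25800 · -4.5859e-04 = -11.83 MPa.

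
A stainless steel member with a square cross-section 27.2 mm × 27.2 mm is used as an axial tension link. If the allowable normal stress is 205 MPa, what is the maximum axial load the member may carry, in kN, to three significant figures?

A = 739.8 mm².
P_max = σ_allow · A = 205 · 739.8 = 151700 N = 151.7 kN.

152 kN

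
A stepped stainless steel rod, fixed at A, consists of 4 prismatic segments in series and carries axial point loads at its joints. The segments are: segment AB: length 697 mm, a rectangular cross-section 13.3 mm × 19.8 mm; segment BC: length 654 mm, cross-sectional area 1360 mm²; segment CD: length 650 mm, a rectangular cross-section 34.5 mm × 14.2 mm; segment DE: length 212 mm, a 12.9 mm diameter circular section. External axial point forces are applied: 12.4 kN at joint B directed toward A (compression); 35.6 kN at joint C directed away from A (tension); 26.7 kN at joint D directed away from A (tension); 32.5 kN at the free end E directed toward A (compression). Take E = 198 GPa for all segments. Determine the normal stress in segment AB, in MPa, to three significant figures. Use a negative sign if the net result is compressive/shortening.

Internal axial forces (sectioning from the free end, tension +): N_DE = -32.5 kN, N_CD = -5.8 kN, N_BC = 29.8 kN, N_AB = 17.4 kN.
A_AB = 263.3 mm².
σ_AB = N_AB/A_AB = 17400/263.3 = 66.07 MPa.

66.1 MPa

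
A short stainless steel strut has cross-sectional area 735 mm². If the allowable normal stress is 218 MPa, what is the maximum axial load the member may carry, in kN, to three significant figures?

P_max = σ_allow · A = 218 · 735 = 160200 N = 160.2 kN.

160 kN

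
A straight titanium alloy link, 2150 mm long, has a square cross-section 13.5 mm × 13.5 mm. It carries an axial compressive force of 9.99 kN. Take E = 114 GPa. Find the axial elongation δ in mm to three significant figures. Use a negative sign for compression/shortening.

A = 182.2 mm².
δ_mech = NL/(AE) = -9990·2150/(182.2·114000) = -1.034 mm.

-1.03 mm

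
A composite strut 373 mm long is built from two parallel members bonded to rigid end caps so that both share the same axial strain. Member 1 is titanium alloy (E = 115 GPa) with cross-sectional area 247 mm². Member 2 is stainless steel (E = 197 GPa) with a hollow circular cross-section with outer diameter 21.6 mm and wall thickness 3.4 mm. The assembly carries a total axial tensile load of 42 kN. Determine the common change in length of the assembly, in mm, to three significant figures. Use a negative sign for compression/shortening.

0.235 mm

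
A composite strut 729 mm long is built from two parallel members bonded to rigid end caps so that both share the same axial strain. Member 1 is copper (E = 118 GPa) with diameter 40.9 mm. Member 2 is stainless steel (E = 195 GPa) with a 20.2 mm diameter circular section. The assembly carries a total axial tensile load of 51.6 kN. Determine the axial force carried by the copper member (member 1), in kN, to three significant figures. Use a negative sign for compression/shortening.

A_1 = 1314 mm².
A_2 = 320.5 mm².
Equal strain + equilibrium ⇒ each member carries load in proportion to AE: A₁E₁ = 155000000 N, A₂E₂ = 62490000 N, ΣAE = 217500000 N.
F₁ = P·A₁E₁/ΣAE = 51600·155000000/217500000 = 36780 N.

36.8 kN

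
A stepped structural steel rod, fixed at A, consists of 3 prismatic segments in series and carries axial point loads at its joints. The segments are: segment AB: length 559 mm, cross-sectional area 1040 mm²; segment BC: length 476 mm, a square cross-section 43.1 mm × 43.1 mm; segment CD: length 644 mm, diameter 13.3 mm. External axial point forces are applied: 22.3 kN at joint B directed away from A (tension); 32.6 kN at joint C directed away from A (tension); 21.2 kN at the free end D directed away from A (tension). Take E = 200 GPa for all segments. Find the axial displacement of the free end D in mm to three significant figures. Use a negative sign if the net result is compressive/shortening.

0.765 mm

Internal axial forces (sectioning from the free end, tension +): N_CD = 21.2 kN, N_BC = 53.8 kN, N_AB = 76.1 kN.
A_BC = 1858 mm².
A_CD = 138.9 mm².
δ_AB = 76100·559/(1040·200000) = 0.2045 mm
δ_BC = 53800·476/(1858·200000) = 0.06893 mm
δ_CD = 21200·644/(138.9·200000) = 0.4914 mm
δ = Σδ_i = 0.7648 mm.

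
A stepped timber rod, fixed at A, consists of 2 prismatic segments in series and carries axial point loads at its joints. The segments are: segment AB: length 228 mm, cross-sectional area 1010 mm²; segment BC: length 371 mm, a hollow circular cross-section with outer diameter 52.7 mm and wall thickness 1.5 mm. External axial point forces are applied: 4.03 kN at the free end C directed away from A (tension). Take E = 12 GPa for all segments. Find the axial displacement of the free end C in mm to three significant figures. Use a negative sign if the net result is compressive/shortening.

Internal axial forces (sectioning from the free end, tension +): N_BC = 4.03 kN, N_AB = 4.03 kN.
A_BC = 241.3 mm².
δ_AB = 4030·228/(1010·12000) = 0.07581 mm
δ_BC = 4030·371/(241.3·12000) = 0.5164 mm
δ = Σδ_i = 0.5922 mm.

0.592 mm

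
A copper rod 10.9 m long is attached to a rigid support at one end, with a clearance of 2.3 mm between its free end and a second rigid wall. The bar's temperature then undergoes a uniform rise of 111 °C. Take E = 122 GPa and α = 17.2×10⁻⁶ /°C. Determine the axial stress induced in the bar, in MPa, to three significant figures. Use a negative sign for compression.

-207 MPa

Free thermal expansion αLΔT = 17.2e-6 · 10900 · 111 = 20.81 mm.
The walls engage after the gap closes; constrained expansion = 20.81 − 2.3 = 18.51 mm.
The walls impose strain ε = −(18.51)/10900 = -1.6982e-03; σ = Eε = 122000 · -1.6982e-03 = -207.2 MPa.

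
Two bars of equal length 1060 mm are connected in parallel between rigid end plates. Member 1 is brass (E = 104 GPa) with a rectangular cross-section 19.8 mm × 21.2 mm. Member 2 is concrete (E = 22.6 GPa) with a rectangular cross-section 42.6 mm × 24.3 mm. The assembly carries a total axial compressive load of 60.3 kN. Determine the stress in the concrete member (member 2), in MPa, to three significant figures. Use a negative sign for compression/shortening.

A_1 = 419.8 mm².
A_2 = 1035 mm².
Equal strain + equilibrium ⇒ each member carries load in proportion to AE: A₁E₁ = 43660000 N, A₂E₂ = 23400000 N, ΣAE = 67050000 N.
σ₂ = P·E₂/ΣAE = -60300·22600/67050000 = -20.32 MPa.

-20.3 MPa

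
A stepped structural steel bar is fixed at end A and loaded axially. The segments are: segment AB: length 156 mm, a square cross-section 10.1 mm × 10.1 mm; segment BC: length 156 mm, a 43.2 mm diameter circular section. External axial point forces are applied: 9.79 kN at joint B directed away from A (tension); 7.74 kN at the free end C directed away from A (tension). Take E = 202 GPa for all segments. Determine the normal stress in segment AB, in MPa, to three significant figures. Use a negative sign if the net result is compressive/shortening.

172 MPa

Internal axial forces (sectioning from the free end, tension +): N_BC = 7.74 kN, N_AB = 17.53 kN.
A_AB = 102 mm².
σ_AB = N_AB/A_AB = 17530/102 = 171.8 MPa.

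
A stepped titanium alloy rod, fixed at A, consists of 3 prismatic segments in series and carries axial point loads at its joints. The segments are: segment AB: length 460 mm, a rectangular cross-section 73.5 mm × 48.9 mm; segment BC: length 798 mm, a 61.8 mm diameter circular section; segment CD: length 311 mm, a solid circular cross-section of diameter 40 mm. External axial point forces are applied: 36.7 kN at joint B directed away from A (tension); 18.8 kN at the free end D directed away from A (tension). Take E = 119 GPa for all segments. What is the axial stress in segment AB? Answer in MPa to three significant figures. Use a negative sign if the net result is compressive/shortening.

15.4 MPa

Internal axial forces (sectioning from the free end, tension +): N_CD = 18.8 kN, N_BC = 18.8 kN, N_AB = 55.5 kN.
A_AB = 3594 mm².
σ_AB = N_AB/A_AB = 55500/3594 = 15.44 MPa.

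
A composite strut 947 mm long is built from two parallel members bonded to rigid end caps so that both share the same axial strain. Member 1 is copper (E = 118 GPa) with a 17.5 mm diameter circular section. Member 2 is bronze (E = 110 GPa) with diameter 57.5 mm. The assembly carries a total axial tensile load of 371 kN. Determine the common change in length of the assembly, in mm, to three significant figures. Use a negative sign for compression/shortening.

A_1 = 240.5 mm².
A_2 = 2597 mm².
Equal strain + equilibrium ⇒ each member carries load in proportion to AE: A₁E₁ = 28380000 N, A₂E₂ = 285600000 N, ΣAE = 314000000 N.
δ = PL/ΣAE = 371000·947/314000000 = 1.119 mm.

1.12 mm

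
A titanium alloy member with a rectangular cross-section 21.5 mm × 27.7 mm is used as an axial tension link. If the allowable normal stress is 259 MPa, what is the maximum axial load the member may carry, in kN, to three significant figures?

154 kN

A = 595.5 mm².
P_max = σ_allow · A = 259 · 595.5 = 154200 N = 154.2 kN.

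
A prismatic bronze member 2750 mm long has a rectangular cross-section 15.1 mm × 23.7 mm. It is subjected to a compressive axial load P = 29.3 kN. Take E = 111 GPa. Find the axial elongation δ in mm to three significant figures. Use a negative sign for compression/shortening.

A = 357.9 mm².
δ_mech = NL/(AE) = -29300·2750/(357.9·111000) = -2.028 mm.

-2.03 mm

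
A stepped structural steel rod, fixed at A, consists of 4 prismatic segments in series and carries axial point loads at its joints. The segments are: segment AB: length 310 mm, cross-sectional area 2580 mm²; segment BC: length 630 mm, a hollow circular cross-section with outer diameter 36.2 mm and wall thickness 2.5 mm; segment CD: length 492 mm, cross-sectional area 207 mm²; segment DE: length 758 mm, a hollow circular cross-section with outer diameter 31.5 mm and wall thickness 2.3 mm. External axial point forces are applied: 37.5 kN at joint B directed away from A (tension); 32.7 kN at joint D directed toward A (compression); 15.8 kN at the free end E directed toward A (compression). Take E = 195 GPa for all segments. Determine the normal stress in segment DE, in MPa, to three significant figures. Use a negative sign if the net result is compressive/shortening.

-74.9 MPa

Internal axial forces (sectioning from the free end, tension +): N_DE = -15.8 kN, N_CD = -48.5 kN, N_BC = -48.5 kN, N_AB = -11 kN.
A_DE = 211 mm².
σ_DE = N_DE/A_DE = -15800/211 = -74.89 MPa.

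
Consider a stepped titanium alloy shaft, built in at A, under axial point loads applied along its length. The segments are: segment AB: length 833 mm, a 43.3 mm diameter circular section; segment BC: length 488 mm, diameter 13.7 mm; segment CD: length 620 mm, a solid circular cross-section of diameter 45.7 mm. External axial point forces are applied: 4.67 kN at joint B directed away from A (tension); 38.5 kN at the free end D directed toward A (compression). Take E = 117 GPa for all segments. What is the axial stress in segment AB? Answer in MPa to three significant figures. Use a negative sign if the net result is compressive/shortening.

-23.0 MPa

Internal axial forces (sectioning from the free end, tension +): N_CD = -38.5 kN, N_BC = -38.5 kN, N_AB = -33.83 kN.
A_AB = 1473 mm².
σ_AB = N_AB/A_AB = -33830/1473 = -22.97 MPa.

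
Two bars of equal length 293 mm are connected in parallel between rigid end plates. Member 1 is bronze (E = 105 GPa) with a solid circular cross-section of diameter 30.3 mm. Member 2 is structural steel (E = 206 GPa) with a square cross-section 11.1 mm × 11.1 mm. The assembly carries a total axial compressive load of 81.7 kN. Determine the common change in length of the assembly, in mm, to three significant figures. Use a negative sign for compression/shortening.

A_1 = 721.1 mm².
A_2 = 123.2 mm².
Equal strain + equilibrium ⇒ each member carries load in proportion to AE: A₁E₁ = 75710000 N, A₂E₂ = 25380000 N, ΣAE = 101100000 N.
δ = PL/ΣAE = -81700·293/101100000 = -0.2368 mm.

-0.237 mm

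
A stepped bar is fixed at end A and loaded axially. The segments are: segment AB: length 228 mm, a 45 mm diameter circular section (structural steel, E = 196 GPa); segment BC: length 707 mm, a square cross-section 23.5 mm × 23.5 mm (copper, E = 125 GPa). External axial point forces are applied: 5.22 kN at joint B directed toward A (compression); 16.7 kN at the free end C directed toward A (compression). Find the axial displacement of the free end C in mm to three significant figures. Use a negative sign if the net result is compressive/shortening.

Internal axial forces (sectioning from the free end, tension +): N_BC = -16.7 kN, N_AB = -21.92 kN.
A_AB = 1590 mm².
A_BC = 552.2 mm².
δ_AB = -21920·228/(1590·196000) = -0.01603 mm
δ_BC = -16700·707/(552.2·125000) = -0.171 mm
δ = Σδ_i = -0.1871 mm.

-0.187 mm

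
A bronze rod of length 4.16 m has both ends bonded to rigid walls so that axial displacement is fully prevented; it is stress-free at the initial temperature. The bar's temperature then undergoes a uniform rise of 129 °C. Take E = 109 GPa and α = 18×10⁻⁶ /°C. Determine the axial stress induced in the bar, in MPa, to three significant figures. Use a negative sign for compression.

-253 MPa

Free thermal expansion αLΔT = 18e-6 · 4160 · 129 = 9.66 mm.
The walls impose strain ε = −(9.66)/4160 = -2.3220e-03; σ = Eε = 109000 · -2.3220e-03 = -253.1 MPa.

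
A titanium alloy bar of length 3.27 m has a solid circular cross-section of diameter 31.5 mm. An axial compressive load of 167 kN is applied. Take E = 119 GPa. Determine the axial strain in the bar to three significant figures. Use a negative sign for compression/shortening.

-0.00180

A = 779.3 mm².
σ = N/A = -214.3 MPa; ε = σ/E = -214.3/119000 = -1.801e-03.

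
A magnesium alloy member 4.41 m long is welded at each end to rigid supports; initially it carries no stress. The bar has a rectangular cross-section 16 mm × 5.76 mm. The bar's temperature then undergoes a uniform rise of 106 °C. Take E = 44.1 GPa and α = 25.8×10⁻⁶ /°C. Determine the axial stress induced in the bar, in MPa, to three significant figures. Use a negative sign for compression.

Free thermal expansion αLΔT = 25.8e-6 · 4410 · 106 = 12.06 mm.
The walls impose strain ε = −(12.06)/4410 = -2.7348e-03; σ = Eε = 44100 · -2.7348e-03 = -120.6 MPa.

-121 MPa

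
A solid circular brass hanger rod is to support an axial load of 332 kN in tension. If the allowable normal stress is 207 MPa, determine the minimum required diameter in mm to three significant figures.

Required area A ≥ P/σ_allow = 332000/207 = 1604 mm².
For a solid circular section, d ≥ √(4A/π) = 45.19 mm.

45.2 mm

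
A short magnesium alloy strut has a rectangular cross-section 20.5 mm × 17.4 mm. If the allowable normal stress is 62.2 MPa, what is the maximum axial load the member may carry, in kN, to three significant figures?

22.2 kN

A = 356.7 mm².
P_max = σ_allow · A = 62.2 · 356.7 = 22190 N = 22.19 kN.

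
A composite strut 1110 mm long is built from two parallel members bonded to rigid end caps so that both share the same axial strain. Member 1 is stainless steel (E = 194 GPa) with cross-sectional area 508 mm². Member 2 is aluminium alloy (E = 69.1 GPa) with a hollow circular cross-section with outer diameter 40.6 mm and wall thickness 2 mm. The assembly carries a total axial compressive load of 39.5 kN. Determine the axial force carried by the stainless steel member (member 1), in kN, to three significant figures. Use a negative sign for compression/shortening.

A_2 = 242.5 mm².
Equal strain + equilibrium ⇒ each member carries load in proportion to AE: A₁E₁ = 98550000 N, A₂E₂ = 16760000 N, ΣAE = 115300000 N.
F₁ = P·A₁E₁/ΣAE = -39500·98550000/115300000 = -33760 N.

-33.8 kN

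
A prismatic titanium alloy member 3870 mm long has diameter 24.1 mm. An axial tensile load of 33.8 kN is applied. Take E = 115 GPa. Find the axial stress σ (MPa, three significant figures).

A = 456.2 mm².
σ = N/A = 33800/456.2 = 74.1 MPa.

74.1 MPa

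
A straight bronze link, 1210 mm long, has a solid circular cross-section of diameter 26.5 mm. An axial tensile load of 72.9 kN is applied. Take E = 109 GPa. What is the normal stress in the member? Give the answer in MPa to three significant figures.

132 MPa

A = 551.5 mm².
σ = N/A = 72900/551.5 = 132.2 MPa.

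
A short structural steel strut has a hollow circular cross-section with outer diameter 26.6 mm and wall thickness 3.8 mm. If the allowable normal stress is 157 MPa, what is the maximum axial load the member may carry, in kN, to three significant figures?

42.7 kN

A = 272.2 mm².
P_max = σ_allow · A = 157 · 272.2 = 42730 N = 42.73 kN.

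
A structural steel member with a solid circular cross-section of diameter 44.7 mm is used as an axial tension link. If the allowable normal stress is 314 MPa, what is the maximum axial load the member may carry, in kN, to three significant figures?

493 kN

A = 1569 mm².
P_max = σ_allow · A = 314 · 1569 = 492800 N = 492.8 kN.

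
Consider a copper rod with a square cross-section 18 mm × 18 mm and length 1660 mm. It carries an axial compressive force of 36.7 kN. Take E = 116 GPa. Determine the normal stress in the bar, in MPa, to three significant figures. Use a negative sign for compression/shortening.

-113 MPa

A = 324 mm².
σ = N/A = -36700/324 = -113.3 MPa.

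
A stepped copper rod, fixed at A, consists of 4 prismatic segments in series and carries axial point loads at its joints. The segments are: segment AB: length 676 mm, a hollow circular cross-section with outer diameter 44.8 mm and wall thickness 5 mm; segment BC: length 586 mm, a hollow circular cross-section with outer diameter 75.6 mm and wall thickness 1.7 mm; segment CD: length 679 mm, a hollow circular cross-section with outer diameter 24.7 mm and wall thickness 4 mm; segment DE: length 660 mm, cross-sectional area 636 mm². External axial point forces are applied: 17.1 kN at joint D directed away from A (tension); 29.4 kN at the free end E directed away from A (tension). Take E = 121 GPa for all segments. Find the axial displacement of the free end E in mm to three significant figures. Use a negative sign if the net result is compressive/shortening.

Internal axial forces (sectioning from the free end, tension +): N_DE = 29.4 kN, N_CD = 46.5 kN, N_BC = 46.5 kN, N_AB = 46.5 kN.
A_AB = 625.2 mm².
A_BC = 394.7 mm².
A_CD = 260.1 mm².
δ_AB = 46500·676/(625.2·121000) = 0.4155 mm
δ_BC = 46500·586/(394.7·121000) = 0.5706 mm
δ_CD = 46500·679/(260.1·121000) = 1.003 mm
δ_DE = 29400·660/(636·121000) = 0.2521 mm
δ = Σδ_i = 2.241 mm.

2.24 mm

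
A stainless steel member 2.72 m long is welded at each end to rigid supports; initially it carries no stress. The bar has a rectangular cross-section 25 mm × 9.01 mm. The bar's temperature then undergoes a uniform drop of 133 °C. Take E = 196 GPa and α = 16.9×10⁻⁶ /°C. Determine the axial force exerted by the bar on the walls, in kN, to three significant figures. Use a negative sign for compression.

Free thermal expansion αLΔT = 16.9e-6 · 2720 · -133 = -6.114 mm.
The walls impose strain ε = −(-6.114)/2720 = 2.2477e-03; σ = Eε = 196000 · 2.2477e-03 = 440.5 MPa.
Wall reaction R = σ·A = 440.5·225.2 = 99230 N = 99.23 kN.

99.2 kN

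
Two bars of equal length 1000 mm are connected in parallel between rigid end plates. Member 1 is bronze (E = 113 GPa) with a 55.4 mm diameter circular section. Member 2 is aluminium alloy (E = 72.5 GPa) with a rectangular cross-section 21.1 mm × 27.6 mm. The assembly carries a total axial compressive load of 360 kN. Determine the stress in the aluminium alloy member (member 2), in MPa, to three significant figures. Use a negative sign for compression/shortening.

A_1 = 2411 mm².
A_2 = 582.4 mm².
Equal strain + equilibrium ⇒ each member carries load in proportion to AE: A₁E₁ = 272400000 N, A₂E₂ = 42220000 N, ΣAE = 314600000 N.
σ₂ = P·E₂/ΣAE = -360000·72500/314600000 = -82.96 MPa.

-83.0 MPa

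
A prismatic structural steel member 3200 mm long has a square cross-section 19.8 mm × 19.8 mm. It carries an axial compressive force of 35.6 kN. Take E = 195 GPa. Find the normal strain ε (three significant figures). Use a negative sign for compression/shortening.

A = 392 mm².
σ = N/A = -90.81 MPa; ε = σ/E = -90.81/195000 = -4.657e-04.

-4.66e-04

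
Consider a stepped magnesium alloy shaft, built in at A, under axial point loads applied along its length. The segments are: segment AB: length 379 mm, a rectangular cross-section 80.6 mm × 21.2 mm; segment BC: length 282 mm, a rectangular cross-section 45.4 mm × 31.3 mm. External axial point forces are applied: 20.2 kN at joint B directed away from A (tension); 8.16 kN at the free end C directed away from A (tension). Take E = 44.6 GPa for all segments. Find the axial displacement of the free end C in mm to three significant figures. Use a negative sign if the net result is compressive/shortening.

Internal axial forces (sectioning from the free end, tension +): N_BC = 8.16 kN, N_AB = 28.36 kN.
A_AB = 1709 mm².
A_BC = 1421 mm².
δ_AB = 28360·379/(1709·44600) = 0.141 mm
δ_BC = 8160·282/(1421·44600) = 0.03631 mm
δ = Σδ_i = 0.1773 mm.

0.177 mm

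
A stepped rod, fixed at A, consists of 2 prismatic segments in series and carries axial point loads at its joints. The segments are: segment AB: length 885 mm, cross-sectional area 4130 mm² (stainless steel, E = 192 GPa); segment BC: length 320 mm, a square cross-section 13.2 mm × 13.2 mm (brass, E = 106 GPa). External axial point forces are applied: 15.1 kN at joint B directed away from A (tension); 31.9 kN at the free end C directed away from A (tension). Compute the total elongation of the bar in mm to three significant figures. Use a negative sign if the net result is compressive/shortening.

0.605 mm

Internal axial forces (sectioning from the free end, tension +): N_BC = 31.9 kN, N_AB = 47 kN.
A_BC = 174.2 mm².
δ_AB = 47000·885/(4130·192000) = 0.05246 mm
δ_BC = 31900·320/(174.2·106000) = 0.5527 mm
δ = Σδ_i = 0.6052 mm.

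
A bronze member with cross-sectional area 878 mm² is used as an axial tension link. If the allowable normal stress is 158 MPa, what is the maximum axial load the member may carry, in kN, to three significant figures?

139 kN

P_max = σ_allow · A = 158 · 878 = 138700 N = 138.7 kN.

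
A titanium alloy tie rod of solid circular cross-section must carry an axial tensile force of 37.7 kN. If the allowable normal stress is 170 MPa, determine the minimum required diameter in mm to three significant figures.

Required area A ≥ P/σ_allow = 37700/170 = 221.8 mm².
For a solid circular section, d ≥ √(4A/π) = 16.8 mm.

16.8 mm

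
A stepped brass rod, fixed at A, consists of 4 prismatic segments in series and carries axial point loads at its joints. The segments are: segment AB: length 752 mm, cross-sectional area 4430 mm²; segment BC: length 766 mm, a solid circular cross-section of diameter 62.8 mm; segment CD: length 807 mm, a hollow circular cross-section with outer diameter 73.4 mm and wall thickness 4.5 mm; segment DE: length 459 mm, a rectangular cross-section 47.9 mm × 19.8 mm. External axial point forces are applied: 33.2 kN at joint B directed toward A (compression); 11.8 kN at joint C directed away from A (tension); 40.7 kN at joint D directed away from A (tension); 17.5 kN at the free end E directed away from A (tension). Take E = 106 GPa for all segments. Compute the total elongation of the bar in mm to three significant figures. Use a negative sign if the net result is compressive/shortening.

0.757 mm

Internal axial forces (sectioning from the free end, tension +): N_DE = 17.5 kN, N_CD = 58.2 kN, N_BC = 70 kN, N_AB = 36.8 kN.
A_BC = 3097 mm².
A_CD = 974.1 mm².
A_DE = 948.4 mm².
δ_AB = 36800·752/(4430·106000) = 0.05893 mm
δ_BC = 70000·766/(3097·106000) = 0.1633 mm
δ_CD = 58200·807/(974.1·106000) = 0.4549 mm
δ_DE = 17500·459/(948.4·106000) = 0.0799 mm
δ = Σδ_i = 0.757 mm.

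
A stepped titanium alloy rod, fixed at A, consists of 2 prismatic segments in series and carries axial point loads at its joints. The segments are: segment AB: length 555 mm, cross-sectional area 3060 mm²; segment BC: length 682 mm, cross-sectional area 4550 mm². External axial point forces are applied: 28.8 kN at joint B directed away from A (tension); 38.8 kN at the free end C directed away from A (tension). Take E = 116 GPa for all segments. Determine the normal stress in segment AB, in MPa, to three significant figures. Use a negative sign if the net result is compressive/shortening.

Internal axial forces (sectioning from the free end, tension +): N_BC = 38.8 kN, N_AB = 67.6 kN.
σ_AB = N_AB/A_AB = 67600/3060 = 22.09 MPa.

22.1 MPa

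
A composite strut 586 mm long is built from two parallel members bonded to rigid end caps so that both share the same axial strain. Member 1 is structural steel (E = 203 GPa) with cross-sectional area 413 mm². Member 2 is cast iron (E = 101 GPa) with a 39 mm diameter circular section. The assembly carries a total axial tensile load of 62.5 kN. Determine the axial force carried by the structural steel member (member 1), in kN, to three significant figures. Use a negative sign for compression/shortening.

25.6 kN

A_2 = 1195 mm².
Equal strain + equilibrium ⇒ each member carries load in proportion to AE: A₁E₁ = 83840000 N, A₂E₂ = 120700000 N, ΣAE = 204500000 N.
F₁ = P·A₁E₁/ΣAE = 62500·83840000/204500000 = 25620 N.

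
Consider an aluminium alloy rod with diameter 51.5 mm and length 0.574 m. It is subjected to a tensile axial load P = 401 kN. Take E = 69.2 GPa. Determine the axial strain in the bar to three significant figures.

A = 2083 mm².
σ = N/A = 192.5 MPa; ε = σ/E = 192.5/69200 = 2.782e-03.

0.00278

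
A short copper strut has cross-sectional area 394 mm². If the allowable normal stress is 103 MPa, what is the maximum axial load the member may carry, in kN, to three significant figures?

P_max = σ_allow · A = 103 · 394 = 40580 N = 40.58 kN.

40.6 kN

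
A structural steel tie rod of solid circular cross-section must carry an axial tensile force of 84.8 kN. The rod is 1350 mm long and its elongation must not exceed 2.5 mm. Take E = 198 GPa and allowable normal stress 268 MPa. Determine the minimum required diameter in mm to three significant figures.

Required area A ≥ P/σ_allow = 84800/268 = 316.4 mm².
For a solid circular section, d ≥ √(4A/π) = 20.07 mm.
Elongation limit: A ≥ PL/(Eδ_allow) = 84800·1350/(198000·2.5) = 231.3 mm² ⇒ d ≥ 17.16 mm.
The stress limit governs.

20.1 mm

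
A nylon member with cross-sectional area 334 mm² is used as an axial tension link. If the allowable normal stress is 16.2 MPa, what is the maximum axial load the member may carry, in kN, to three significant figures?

P_max = σ_allow · A = 16.2 · 334 = 5411 N = 5.411 kN.

5.41 kN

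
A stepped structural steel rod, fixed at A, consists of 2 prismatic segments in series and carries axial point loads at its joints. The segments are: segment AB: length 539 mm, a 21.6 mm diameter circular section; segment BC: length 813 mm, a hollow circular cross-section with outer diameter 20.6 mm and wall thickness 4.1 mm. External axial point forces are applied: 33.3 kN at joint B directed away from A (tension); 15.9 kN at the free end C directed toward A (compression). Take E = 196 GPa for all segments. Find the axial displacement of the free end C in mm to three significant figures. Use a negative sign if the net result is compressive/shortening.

-0.180 mm

Internal axial forces (sectioning from the free end, tension +): N_BC = -15.9 kN, N_AB = 17.4 kN.
A_AB = 366.4 mm².
A_BC = 212.5 mm².
δ_AB = 17400·539/(366.4·196000) = 0.1306 mm
δ_BC = -15900·813/(212.5·196000) = -0.3103 mm
δ = Σδ_i = -0.1797 mm.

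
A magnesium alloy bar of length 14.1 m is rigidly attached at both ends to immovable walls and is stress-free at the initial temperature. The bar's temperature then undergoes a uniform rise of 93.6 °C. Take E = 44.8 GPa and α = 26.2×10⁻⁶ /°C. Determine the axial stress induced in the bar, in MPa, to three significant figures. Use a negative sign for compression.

-110 MPa

Free thermal expansion αLΔT = 26.2e-6 · 14100 · 93.6 = 34.58 mm.
The walls impose strain ε = −(34.58)/14100 = -2.4523e-03; σ = Eε = 44800 · -2.4523e-03 = -109.9 MPa.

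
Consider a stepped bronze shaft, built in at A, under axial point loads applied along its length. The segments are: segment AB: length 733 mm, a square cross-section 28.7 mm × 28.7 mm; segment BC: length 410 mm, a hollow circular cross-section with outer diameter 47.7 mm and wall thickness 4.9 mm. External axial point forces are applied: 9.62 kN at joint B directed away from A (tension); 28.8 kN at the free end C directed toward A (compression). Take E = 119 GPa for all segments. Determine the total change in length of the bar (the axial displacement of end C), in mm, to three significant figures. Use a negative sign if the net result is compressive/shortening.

-0.294 mm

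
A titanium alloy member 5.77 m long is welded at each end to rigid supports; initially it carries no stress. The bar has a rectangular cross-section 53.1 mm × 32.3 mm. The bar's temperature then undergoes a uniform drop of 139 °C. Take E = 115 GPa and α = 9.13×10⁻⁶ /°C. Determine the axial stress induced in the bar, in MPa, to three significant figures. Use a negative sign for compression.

146 MPa

Free thermal expansion αLΔT = 9.13e-6 · 5770 · -139 = -7.323 mm.
The walls impose strain ε = −(-7.323)/5770 = 1.2691e-03; σ = Eε = 115000 · 1.2691e-03 = 145.9 MPa.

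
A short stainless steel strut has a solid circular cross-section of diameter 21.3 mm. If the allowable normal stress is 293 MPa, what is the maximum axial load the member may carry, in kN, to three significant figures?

104 kN

A = 356.3 mm².
P_max = σ_allow · A = 293 · 356.3 = 104400 N = 104.4 kN.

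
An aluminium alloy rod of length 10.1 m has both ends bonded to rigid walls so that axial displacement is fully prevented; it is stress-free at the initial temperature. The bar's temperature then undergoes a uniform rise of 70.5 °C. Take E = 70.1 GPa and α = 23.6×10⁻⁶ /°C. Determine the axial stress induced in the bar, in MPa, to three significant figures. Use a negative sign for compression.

-117 MPa

Free thermal expansion αLΔT = 23.6e-6 · 10100 · 70.5 = 16.8 mm.
The walls impose strain ε = −(16.8)/10100 = -1.6638e-03; σ = Eε = 70100 · -1.6638e-03 = -116.6 MPa.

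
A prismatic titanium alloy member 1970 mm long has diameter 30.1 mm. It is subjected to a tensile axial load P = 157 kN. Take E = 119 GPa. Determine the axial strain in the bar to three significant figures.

A = 711.6 mm².
σ = N/A = 220.6 MPa; ε = σ/E = 220.6/119000 = 1.854e-03.

0.00185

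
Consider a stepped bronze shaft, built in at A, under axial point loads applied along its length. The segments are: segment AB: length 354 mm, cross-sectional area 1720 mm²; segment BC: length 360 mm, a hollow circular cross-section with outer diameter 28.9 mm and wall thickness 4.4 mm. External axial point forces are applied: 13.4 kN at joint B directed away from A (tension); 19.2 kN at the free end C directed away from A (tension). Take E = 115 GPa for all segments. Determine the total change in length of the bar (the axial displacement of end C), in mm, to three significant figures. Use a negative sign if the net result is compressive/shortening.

Internal axial forces (sectioning from the free end, tension +): N_BC = 19.2 kN, N_AB = 32.6 kN.
A_BC = 338.7 mm².
δ_AB = 32600·354/(1720·115000) = 0.05834 mm
δ_BC = 19200·360/(338.7·115000) = 0.1775 mm
δ = Σδ_i = 0.2358 mm.

0.236 mm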